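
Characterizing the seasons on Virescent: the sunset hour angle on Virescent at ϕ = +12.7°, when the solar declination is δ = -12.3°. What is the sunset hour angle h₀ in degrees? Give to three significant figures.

cos h₀ = −tan ϕ · tan δ = −tan(+12.7°) × tan(-12.300°) = 0.0491, so h₀ = 1.5216 rad = 87.18°.

h₀ = 87.2°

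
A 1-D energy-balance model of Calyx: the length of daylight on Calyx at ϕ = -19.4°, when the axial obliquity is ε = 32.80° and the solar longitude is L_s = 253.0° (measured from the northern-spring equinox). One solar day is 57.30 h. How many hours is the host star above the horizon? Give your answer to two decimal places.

32.57 h

Solar declination: sin δ = sin ε · sin L_s = sin 32.80° × sin 253.0° = -0.51804, so δ = -31.201°.
cos h₀ = −tan ϕ · tan δ = −tan(-19.4°) × tan(-31.201°) = -0.2133, so h₀ = 1.7857 rad = 102.31°.
Daylight = 2h₀/(2π) × 57.30 h = (1.7857/π) × 57.30 = 32.57 h.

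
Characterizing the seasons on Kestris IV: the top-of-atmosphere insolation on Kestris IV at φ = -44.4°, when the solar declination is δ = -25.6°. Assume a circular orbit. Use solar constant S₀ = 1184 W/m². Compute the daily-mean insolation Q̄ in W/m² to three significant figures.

Q̄ ≈ 449 W/m²

cos H₀ = −tan(-44.4°) tan(-25.600°) = -0.4692, H₀ = 2.0592 rad.
Bracket: H₀ sin φ sin δ + cos φ cos δ sin H₀ = 2.0592×-0.69966×-0.43209 + 0.71447×0.90183×0.88310 = 0.622529 + 0.569008 = 1.191537.
Q̄ = (S₀/π) × [bracket] = (1184/π) × 1.191537 = 449.1 W/m².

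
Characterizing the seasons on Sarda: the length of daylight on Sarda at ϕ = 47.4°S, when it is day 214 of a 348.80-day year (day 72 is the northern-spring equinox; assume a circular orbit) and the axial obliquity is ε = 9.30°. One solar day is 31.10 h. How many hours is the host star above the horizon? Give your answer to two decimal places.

Solar longitude: L_s = 360° × (214 − 72)/348.80 = 146.560°.
sin δ = sin 9.30° × sin 146.560° = 0.08905, so δ = +5.109°.
cos h₀ = −tan ϕ · tan δ = −tan(-47.4°) × tan(+5.109°) = 0.0972, so h₀ = 1.4734 rad = 84.42°.
Daylight = 2h₀/(2π) × 31.10 h = (1.4734/π) × 31.10 = 14.59 h.

14.59 h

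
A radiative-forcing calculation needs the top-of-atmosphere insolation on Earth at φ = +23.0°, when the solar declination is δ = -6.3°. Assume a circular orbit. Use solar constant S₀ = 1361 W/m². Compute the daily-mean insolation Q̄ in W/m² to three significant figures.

Q̄ ≈ 368 W/m²

cos H₀ = −tan(+23.0°) tan(-6.300°) = 0.0469, H₀ = 1.5239 rad.
Bracket: H₀ sin φ sin δ + cos φ cos δ sin H₀ = 1.5239×0.39073×-0.10973 + 0.92050×0.99396×0.99890 = -0.065337 + 0.913934 = 0.848597.
Q̄ = (S₀/π) × [bracket] = (1361/π) × 0.848597 = 367.6 W/m².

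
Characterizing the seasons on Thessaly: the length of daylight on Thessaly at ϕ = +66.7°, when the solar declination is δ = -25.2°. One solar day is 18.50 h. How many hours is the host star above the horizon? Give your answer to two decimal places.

cos h₀ = −tan ϕ · tan δ = 1.0926 ≥ 1, so the host star never rises (polar night) and h₀ = 0.
Daylight = 2h₀/(2π) × 18.50 h = (0.0000/π) × 18.50 = 0.00 h.

0.00 h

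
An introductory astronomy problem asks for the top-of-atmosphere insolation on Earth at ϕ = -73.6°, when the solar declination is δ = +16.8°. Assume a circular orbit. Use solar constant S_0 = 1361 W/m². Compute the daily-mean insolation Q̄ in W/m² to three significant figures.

Q̄ ≈ 0.00 W/m²

cos h₀ = −tan(-73.6°) tan(+16.800°) = 1.0258 ≥ 1 ⇒ polar night, h₀ = 0 and Q̄ = 0.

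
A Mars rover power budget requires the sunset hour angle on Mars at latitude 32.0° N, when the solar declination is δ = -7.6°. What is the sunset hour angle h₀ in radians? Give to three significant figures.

h₀ = 1.49 rad

cos h₀ = −tan ϕ · tan δ = −tan(+32.0°) × tan(-7.600°) = 0.0834, so h₀ = 1.4873 rad = 85.22°.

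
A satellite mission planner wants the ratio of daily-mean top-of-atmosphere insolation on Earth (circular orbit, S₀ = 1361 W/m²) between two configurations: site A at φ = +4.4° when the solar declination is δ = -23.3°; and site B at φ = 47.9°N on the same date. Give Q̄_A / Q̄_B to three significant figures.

Q̄_A / Q̄_B ≈ 3.84

— Configuration A (φ=+4.4°):
cos H₀ = −tan(+4.4°) tan(-23.300°) = 0.0331, H₀ = 1.5377 rad.
Bracket: H₀ sin φ sin δ + cos φ cos δ sin H₀ = 1.5377×0.07672×-0.39555 + 0.99705×0.91845×0.99945 = -0.046664 + 0.915237 = 0.868573.
Q̄ = (S₀/π) × [bracket] = (1361/π) × 0.868573 = 376.28 W/m².
— Configuration B (φ=+47.9°):
cos H₀ = −tan(+47.9°) tan(-23.300°) = 0.4766, H₀ = 1.0740 rad.
Bracket: H₀ sin φ sin δ + cos φ cos δ sin H₀ = 1.0740×0.74198×-0.39555 + 0.67043×0.91845×0.87910 = -0.315208 + 0.541311 = 0.226103.
Q̄ = (S₀/π) × [bracket] = (1361/π) × 0.226103 = 97.952 W/m².
Ratio Q̄_A / Q̄_B = 376.28 / 97.952 = 3.841.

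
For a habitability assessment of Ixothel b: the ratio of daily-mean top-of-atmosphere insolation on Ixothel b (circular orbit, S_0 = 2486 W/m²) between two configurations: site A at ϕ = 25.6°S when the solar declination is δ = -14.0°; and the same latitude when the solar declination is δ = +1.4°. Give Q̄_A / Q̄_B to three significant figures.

— Configuration A (ϕ=-25.6°):
cos h₀ = −tan(-25.6°) tan(-14.000°) = -0.1195, h₀ = 1.6905 rad.
Bracket: h₀ sin ϕ sin δ + cos ϕ cos δ sin h₀ = 1.6905×-0.43209×-0.24192 + 0.90183×0.97030×0.99284 = 0.176710 + 0.868780 = 1.045490.
Q̄ = (S_0/π) × [bracket] = (2486/π) × 1.045490 = 827.32 W/m².
— Configuration B (ϕ=-25.6°):
cos h₀ = −tan(-25.6°) tan(+1.400°) = 0.0117, h₀ = 1.5591 rad.
Bracket: h₀ sin ϕ sin δ + cos ϕ cos δ sin h₀ = 1.5591×-0.43209×0.02443 + 0.90183×0.99970×0.99993 = -0.016458 + 0.901496 = 0.885038.
Q̄ = (S_0/π) × [bracket] = (2486/π) × 0.885038 = 700.35 W/m².
Ratio Q̄_A / Q̄_B = 827.32 / 700.35 = 1.181.

Q̄_A / Q̄_B ≈ 1.18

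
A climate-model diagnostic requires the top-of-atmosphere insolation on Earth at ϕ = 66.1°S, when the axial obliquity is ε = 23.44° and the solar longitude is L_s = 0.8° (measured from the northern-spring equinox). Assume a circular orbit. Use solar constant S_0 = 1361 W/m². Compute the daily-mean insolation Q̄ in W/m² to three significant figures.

Q̄ ≈ 172 W/m²

Solar declination: sin δ = sin ε · sin L_s = sin 23.44° × sin 0.8° = 0.00555, so δ = +0.318°.
cos h₀ = −tan(-66.1°) tan(+0.318°) = 0.0125, h₀ = 1.5583 rad.
Bracket: h₀ sin ϕ sin δ + cos ϕ cos δ sin h₀ = 1.5583×-0.91425×0.00555 + 0.40514×0.99998×0.99992 = -0.007907 + 0.405099 = 0.397192.
Q̄ = (S_0/π) × [bracket] = (1361/π) × 0.397192 = 172.1 W/m².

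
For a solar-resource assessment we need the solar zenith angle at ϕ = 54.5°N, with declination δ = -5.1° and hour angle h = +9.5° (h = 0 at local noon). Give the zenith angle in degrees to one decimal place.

cos θ_z = sin ϕ sin δ + cos ϕ cos δ cos h = -0.072370 + 0.570472 = 0.498102.
θ_z = arccos(0.498102) = 60.1°.

θ_z = 60.1°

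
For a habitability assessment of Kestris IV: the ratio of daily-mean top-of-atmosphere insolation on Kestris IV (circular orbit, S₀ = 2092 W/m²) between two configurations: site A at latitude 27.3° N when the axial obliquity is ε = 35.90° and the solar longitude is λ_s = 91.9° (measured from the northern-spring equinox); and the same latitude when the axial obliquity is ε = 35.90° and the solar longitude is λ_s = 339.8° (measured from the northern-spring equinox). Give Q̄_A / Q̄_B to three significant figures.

— Configuration A (φ=+27.3°):
Solar declination: sin δ = sin ε · sin λ_s = sin 35.90° × sin 91.9° = 0.58605, so δ = +35.877°.
cos H₀ = −tan(+27.3°) tan(+35.877°) = -0.3733, H₀ = 1.9534 rad.
Bracket: H₀ sin φ sin δ + cos φ cos δ sin H₀ = 1.9534×0.45865×0.58605 + 0.88862×0.81027×0.92771 = 0.525058 + 0.667972 = 1.193030.
Q̄ = (S₀/π) × [bracket] = (2092/π) × 1.193030 = 794.44 W/m².
— Configuration B (φ=+27.3°):
Solar declination: sin δ = sin ε · sin λ_s = sin 35.90° × sin 339.8° = -0.20247, so δ = -11.682°.
cos H₀ = −tan(+27.3°) tan(-11.682°) = 0.1067, H₀ = 1.4639 rad.
Bracket: H₀ sin φ sin δ + cos φ cos δ sin H₀ = 1.4639×0.45865×-0.20247 + 0.88862×0.97929×0.99429 = -0.135942 + 0.865248 = 0.729306.
Q̄ = (S₀/π) × [bracket] = (2092/π) × 0.729306 = 485.65 W/m².
Ratio Q̄_A / Q̄_B = 794.44 / 485.65 = 1.636.

Q̄_A / Q̄_B ≈ 1.64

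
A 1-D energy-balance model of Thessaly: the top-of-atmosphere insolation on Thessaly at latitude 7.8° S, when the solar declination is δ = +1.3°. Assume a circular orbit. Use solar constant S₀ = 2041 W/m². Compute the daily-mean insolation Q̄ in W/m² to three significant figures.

Q̄ ≈ 640 W/m²

cos H₀ = −tan(-7.8°) tan(+1.300°) = 0.0031, H₀ = 1.5677 rad.
Bracket: H₀ sin φ sin δ + cos φ cos δ sin H₀ = 1.5677×-0.13572×0.02269 + 0.99075×0.99974×1.00000 = -0.004828 + 0.990492 = 0.985664.
Q̄ = (S₀/π) × [bracket] = (2041/π) × 0.985664 = 640.4 W/m².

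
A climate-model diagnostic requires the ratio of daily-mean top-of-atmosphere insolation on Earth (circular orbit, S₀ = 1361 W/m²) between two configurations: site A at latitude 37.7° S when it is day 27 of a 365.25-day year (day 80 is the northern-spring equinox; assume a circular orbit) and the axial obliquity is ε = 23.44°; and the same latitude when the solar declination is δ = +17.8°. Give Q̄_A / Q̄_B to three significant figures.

— Configuration A (φ=-37.7°):
Solar longitude: λ_s = 360° × (27 − 80)/365.25 = -52.238°, i.e. -52.238° + 360° = 307.762°.
sin δ = sin 23.44° × sin 307.762° = -0.31448, so δ = -18.329°.
cos H₀ = −tan(-37.7°) tan(-18.329°) = -0.2560, H₀ = 1.8297 rad.
Bracket: H₀ sin φ sin δ + cos φ cos δ sin H₀ = 1.8297×-0.61153×-0.31448 + 0.79122×0.94927×0.96666 = 0.351877 + 0.726040 = 1.077917.
Q̄ = (S₀/π) × [bracket] = (1361/π) × 1.077917 = 466.97 W/m².
— Configuration B (φ=-37.7°):
cos H₀ = −tan(-37.7°) tan(+17.800°) = 0.2481, H₀ = 1.3200 rad.
Bracket: H₀ sin φ sin δ + cos φ cos δ sin H₀ = 1.3200×-0.61153×0.30570 + 0.79122×0.95213×0.96872 = -0.246767 + 0.729780 = 0.483013.
Q̄ = (S₀/π) × [bracket] = (1361/π) × 0.483013 = 209.25 W/m².
Ratio Q̄_A / Q̄_B = 466.97 / 209.25 = 2.232.

Q̄_A / Q̄_B ≈ 2.23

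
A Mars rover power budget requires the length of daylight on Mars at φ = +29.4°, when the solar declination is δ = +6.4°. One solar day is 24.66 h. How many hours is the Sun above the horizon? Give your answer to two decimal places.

cos H₀ = −tan φ · tan δ = −tan(+29.4°) × tan(+6.400°) = -0.0632, so H₀ = 1.6340 rad = 93.62°.
Daylight = 2H₀/(2π) × 24.66 h = (1.6340/π) × 24.66 = 12.83 h.

12.83 h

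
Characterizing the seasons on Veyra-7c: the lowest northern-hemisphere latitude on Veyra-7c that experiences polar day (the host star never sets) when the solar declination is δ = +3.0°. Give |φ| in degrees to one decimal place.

Polar day requires cos H₀ = −tan φ tan δ ≤ −1, i.e. tan φ tan δ ≥ 1.
The boundary is |tan φ| · |tan δ| = 1, so |φ| = 90° − |δ| = 90° − 3.0° = 87.0° in the northern hemisphere.

|φ| = 87.0°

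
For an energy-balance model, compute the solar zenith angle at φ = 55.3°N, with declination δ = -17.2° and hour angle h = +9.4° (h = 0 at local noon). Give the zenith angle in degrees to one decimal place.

θ_z = 72.9°

cos θ_z = sin φ sin δ + cos φ cos δ cos h = -0.243115 + 0.536518 = 0.293403.
θ_z = arccos(0.293403) = 72.9°.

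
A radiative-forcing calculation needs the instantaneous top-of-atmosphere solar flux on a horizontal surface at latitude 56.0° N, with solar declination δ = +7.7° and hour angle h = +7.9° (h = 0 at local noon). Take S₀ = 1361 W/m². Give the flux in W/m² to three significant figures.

cos θ_z = sin φ sin δ + cos φ cos δ cos h = 0.111080 + 0.548892 = 0.659972.
Flux = S₀ · cos θ_z = 1361 × 0.659972 = 898.2 W/m².

898 W/m²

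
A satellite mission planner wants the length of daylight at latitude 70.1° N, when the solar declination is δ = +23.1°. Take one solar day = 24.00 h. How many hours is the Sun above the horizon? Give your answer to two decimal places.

Sunrise equation: cos h₀ = −tan ϕ · tan δ = -1.1783 ≤ −1, so the Sun never sets (polar day) and h₀ = π.
Daylight = 2h₀/(2π) × 24.00 h = (3.1416/π) × 24.00 = 24.00 h.

24.00 h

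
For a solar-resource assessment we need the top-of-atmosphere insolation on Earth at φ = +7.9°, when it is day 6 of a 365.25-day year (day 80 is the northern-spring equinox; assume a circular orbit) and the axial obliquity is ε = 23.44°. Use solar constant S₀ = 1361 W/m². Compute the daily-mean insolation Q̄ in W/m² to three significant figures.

Q̄ ≈ 362 W/m²

Solar longitude: λ_s = 360° × (6 − 80)/365.25 = -72.936°, i.e. -72.936° + 360° = 287.064°.
sin δ = sin 23.44° × sin 287.064° = -0.38028, so δ = -22.351°.
cos H₀ = −tan(+7.9°) tan(-22.351°) = 0.0571, H₀ = 1.5137 rad.
Bracket: H₀ sin φ sin δ + cos φ cos δ sin H₀ = 1.5137×0.13744×-0.38028 + 0.99051×0.92487×0.99837 = -0.079115 + 0.914600 = 0.835485.
Q̄ = (S₀/π) × [bracket] = (1361/π) × 0.835485 = 361.9 W/m².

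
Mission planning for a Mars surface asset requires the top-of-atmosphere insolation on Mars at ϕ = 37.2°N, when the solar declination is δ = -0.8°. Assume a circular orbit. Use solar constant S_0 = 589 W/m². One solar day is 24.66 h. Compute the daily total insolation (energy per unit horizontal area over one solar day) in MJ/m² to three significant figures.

cos h₀ = −tan(+37.2°) tan(-0.800°) = 0.0106, h₀ = 1.5602 rad.
Bracket: h₀ sin ϕ sin δ + cos ϕ cos δ sin h₀ = 1.5602×0.60460×-0.01396 + 0.79653×0.99990×0.99994 = -0.013168 + 0.796403 = 0.783235.
Q̄ = (S_0/π) × [bracket] = (589/π) × 0.783235 = 146.84 W/m².
Daily total = Q̄ × 24.66 h × 3600 s/h = 146.84 × 24.66 × 3600 / 10⁶ = 13.04 MJ/m².

13.0 MJ/m²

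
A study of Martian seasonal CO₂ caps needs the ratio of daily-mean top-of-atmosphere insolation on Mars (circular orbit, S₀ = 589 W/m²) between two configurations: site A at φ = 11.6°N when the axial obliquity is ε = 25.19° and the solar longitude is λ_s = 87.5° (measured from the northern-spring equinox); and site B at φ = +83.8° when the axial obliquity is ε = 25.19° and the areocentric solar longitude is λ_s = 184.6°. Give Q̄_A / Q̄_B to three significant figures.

— Configuration A (φ=+11.6°):
Solar declination: sin δ = sin ε · sin λ_s = sin 25.19° × sin 87.5° = 0.42522, so δ = +25.164°.
cos H₀ = −tan(+11.6°) tan(+25.164°) = -0.0964, H₀ = 1.6674 rad.
Bracket: H₀ sin φ sin δ + cos φ cos δ sin H₀ = 1.6674×0.20108×0.42522 + 0.97958×0.90509×0.99534 = 0.142568 + 0.882476 = 1.025044.
Q̄ = (S₀/π) × [bracket] = (589/π) × 1.025044 = 192.18 W/m².
— Configuration B (φ=+83.8°):
sin δ = sin 25.19° × sin 184.6° = -0.03413, so δ = -1.956°.
cos H₀ = −tan(+83.8°) tan(-1.956°) = 0.3144, H₀ = 1.2510 rad.
Bracket: H₀ sin φ sin δ + cos φ cos δ sin H₀ = 1.2510×0.99415×-0.03413 + 0.10800×0.99942×0.94929 = -0.042447 + 0.102464 = 0.060017.
Q̄ = (S₀/π) × [bracket] = (589/π) × 0.060017 = 11.252 W/m².
Ratio Q̄_A / Q̄_B = 192.18 / 11.252 = 17.08.

Q̄_A / Q̄_B ≈ 17.1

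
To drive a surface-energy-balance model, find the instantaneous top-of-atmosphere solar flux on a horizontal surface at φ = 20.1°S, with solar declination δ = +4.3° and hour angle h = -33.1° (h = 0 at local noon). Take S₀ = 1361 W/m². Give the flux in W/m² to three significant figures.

cos θ_z = sin φ sin δ + cos φ cos δ cos h = -0.025767 + 0.784482 = 0.758715.
Flux = S₀ · cos θ_z = 1361 × 0.758715 = 1033 W/m².

1.03e+03 W/m²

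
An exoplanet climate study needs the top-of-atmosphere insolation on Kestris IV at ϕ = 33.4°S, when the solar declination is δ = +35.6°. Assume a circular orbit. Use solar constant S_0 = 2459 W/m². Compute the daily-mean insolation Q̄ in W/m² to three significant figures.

cos h₀ = −tan(-33.4°) tan(+35.600°) = 0.4721, h₀ = 1.0792 rad.
Bracket: h₀ sin ϕ sin δ + cos ϕ cos δ sin h₀ = 1.0792×-0.55048×0.58212 + 0.83485×0.81310×0.88156 = -0.345825 + 0.598418 = 0.252593.
Q̄ = (S_0/π) × [bracket] = (2459/π) × 0.252593 = 197.7 W/m².

Q̄ ≈ 198 W/m²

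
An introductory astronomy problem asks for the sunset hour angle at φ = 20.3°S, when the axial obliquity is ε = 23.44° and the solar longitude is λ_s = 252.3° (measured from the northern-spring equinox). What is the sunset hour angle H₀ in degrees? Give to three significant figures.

Solar declination: sin δ = sin ε · sin λ_s = sin 23.44° × sin 252.3° = -0.37896, so δ = -22.269°.
cos H₀ = −tan φ · tan δ = −tan(-20.3°) × tan(-22.269°) = -0.1515, so H₀ = 1.7229 rad = 98.71°.

H₀ = 98.7°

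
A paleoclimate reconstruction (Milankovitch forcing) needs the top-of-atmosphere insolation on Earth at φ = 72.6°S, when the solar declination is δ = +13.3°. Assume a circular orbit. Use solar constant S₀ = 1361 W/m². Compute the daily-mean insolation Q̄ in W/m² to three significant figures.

cos H₀ = −tan(-72.6°) tan(+13.300°) = 0.7543, H₀ = 0.7162 rad.
Bracket: H₀ sin φ sin δ + cos φ cos δ sin H₀ = 0.7162×-0.95424×0.23005 + 0.29904×0.97318×0.65651 = -0.157222 + 0.191057 = 0.033835.
Q̄ = (S₀/π) × [bracket] = (1361/π) × 0.033835 = 14.66 W/m².

Q̄ ≈ 14.7 W/m²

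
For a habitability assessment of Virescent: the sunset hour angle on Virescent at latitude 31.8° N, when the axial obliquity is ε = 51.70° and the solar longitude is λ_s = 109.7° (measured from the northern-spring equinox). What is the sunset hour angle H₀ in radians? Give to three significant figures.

Solar declination: sin δ = sin ε · sin λ_s = sin 51.70° × sin 109.7° = 0.73884, so δ = +47.633°.
cos H₀ = −tan φ · tan δ = −tan(+31.8°) × tan(+47.633°) = -0.6798, so H₀ = 2.3183 rad = 132.83°.

H₀ = 2.32 rad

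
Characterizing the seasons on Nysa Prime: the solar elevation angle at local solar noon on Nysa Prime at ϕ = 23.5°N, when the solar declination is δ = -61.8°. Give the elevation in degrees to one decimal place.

4.7°

At local noon the hour angle is zero, so the zenith angle equals |ϕ − δ| = |+23.5° − (-61.800°)| = 85.300°.
Elevation = 90° − 85.300° = 4.7°.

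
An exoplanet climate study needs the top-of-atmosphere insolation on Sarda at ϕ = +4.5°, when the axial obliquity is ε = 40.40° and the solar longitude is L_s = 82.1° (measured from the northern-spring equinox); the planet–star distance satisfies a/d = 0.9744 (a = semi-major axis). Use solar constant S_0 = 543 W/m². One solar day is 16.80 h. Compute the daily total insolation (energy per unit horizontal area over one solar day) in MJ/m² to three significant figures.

Solar declination: sin δ = sin ε · sin L_s = sin 40.40° × sin 82.1° = 0.64197, so δ = +39.939°.
cos h₀ = −tan(+4.5°) tan(+39.939°) = -0.0659, h₀ = 1.6367 rad.
Bracket: h₀ sin ϕ sin δ + cos ϕ cos δ sin h₀ = 1.6367×0.07846×0.64197 + 0.99692×0.76673×0.99783 = 0.082439 + 0.762710 = 0.845149.
Inverse-square distance factor (a/d)² = 0.9744² = 0.949455.
Q̄ = (S_0/π) × 0.949455 × [bracket] = (543/π) × 0.949455 × 0.845149 = 138.69 W/m².
Daily total = Q̄ × 16.80 h × 3600 s/h = 138.69 × 16.80 × 3600 / 10⁶ = 8.388 MJ/m².

8.39 MJ/m²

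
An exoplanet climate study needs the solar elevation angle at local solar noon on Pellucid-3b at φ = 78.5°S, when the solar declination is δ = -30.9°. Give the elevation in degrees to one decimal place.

At local noon the hour angle is zero, so the zenith angle equals |φ − δ| = |-78.5° − (-30.900°)| = 47.600°.
Elevation = 90° − 47.600° = 42.4°.

42.4°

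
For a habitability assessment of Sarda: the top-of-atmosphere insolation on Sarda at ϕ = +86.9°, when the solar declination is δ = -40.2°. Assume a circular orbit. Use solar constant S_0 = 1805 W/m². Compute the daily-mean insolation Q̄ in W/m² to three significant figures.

Q̄ ≈ 0.00 W/m²

cos h₀ = −tan(+86.9°) tan(-40.200°) = 15.6037 ≥ 1 ⇒ polar night, h₀ = 0 and Q̄ = 0.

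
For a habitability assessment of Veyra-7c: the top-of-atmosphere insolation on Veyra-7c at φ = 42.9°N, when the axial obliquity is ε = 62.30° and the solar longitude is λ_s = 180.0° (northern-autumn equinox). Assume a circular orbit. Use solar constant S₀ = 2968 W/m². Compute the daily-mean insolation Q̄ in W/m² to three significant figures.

Solar declination: sin δ = sin ε · sin λ_s = sin 62.30° × sin 180.0° = 0.00000, so δ = +0.000°.
cos H₀ = −tan(+42.9°) tan(+0.000°) = -0.0000, H₀ = 1.5708 rad.
Bracket: H₀ sin φ sin δ + cos φ cos δ sin H₀ = 1.5708×0.68072×0.00000 + 0.73254×1.00000×1.00000 = 0.000000 + 0.732540 = 0.732540.
Q̄ = (S₀/π) × [bracket] = (2968/π) × 0.732540 = 692.1 W/m².

Q̄ ≈ 692 W/m²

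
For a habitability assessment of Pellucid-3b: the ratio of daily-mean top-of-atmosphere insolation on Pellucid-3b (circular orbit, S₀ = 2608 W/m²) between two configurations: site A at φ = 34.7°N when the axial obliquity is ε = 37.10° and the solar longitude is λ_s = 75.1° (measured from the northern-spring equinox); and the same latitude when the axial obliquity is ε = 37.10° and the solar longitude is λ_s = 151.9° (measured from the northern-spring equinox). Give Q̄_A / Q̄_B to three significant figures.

Q̄_A / Q̄_B ≈ 1.20

— Configuration A (φ=+34.7°):
Solar declination: sin δ = sin ε · sin λ_s = sin 37.10° × sin 75.1° = 0.58293, so δ = +35.657°.
cos H₀ = −tan(+34.7°) tan(+35.657°) = -0.4968, H₀ = 2.0907 rad.
Bracket: H₀ sin φ sin δ + cos φ cos δ sin H₀ = 2.0907×0.56928×0.58293 + 0.82214×0.81253×0.86788 = 0.693800 + 0.579755 = 1.273555.
Q̄ = (S₀/π) × [bracket] = (2608/π) × 1.273555 = 1057.2 W/m².
— Configuration B (φ=+34.7°):
Solar declination: sin δ = sin ε · sin λ_s = sin 37.10° × sin 151.9° = 0.28412, so δ = +16.506°.
cos H₀ = −tan(+34.7°) tan(+16.506°) = -0.2052, H₀ = 1.7775 rad.
Bracket: H₀ sin φ sin δ + cos φ cos δ sin H₀ = 1.7775×0.56928×0.28412 + 0.82214×0.95879×0.97872 = 0.287500 + 0.771485 = 1.058985.
Q̄ = (S₀/π) × [bracket] = (2608/π) × 1.058985 = 879.12 W/m².
Ratio Q̄_A / Q̄_B = 1057.2 / 879.12 = 1.203.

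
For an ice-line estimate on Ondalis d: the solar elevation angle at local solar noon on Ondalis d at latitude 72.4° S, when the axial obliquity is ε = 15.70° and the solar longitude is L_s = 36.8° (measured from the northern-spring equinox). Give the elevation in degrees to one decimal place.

Solar declination: sin δ = sin ε · sin L_s = sin 15.70° × sin 36.8° = 0.16210, so δ = +9.329°.
At local noon the hour angle is zero, so the zenith angle equals |ϕ − δ| = |-72.4° − (+9.329°)| = 81.729°.
Elevation = 90° − 81.729° = 8.3°.

8.3°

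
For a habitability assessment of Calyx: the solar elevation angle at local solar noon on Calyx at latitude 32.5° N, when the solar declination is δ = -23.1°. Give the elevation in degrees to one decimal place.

At local noon the hour angle is zero, so the zenith angle equals |φ − δ| = |+32.5° − (-23.100°)| = 55.600°.
Elevation = 90° − 55.600° = 34.4°.

34.4°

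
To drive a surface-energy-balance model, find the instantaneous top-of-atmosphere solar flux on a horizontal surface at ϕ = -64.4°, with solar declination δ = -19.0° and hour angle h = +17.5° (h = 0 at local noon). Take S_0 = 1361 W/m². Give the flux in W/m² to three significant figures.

930 W/m²

cos θ_z = sin ϕ sin δ + cos ϕ cos δ cos h = 0.293608 + 0.389636 = 0.683244.
Flux = S_0 · cos θ_z = 1361 × 0.683244 = 929.9 W/m².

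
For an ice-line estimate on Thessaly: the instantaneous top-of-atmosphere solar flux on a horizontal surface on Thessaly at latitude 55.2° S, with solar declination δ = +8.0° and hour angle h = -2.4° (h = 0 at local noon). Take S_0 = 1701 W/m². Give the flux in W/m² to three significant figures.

cos θ_z = sin ϕ sin δ + cos ϕ cos δ cos h = -0.114282 + 0.564664 = 0.450382.
Flux = S_0 · cos θ_z = 1701 × 0.450382 = 766.1 W/m².

766 W/m²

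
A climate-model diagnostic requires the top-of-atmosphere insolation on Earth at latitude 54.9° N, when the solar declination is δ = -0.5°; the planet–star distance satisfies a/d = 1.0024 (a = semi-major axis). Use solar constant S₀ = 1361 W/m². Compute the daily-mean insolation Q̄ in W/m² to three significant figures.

Q̄ ≈ 245 W/m²

cos H₀ = −tan(+54.9°) tan(-0.500°) = 0.0124, H₀ = 1.5584 rad.
Bracket: H₀ sin φ sin δ + cos φ cos δ sin H₀ = 1.5584×0.81815×-0.00873 + 0.57501×0.99996×0.99992 = -0.011131 + 0.574941 = 0.563810.
Inverse-square distance factor (a/d)² = 1.0024² = 1.004806.
Q̄ = (S₀/π) × 1.004806 × [bracket] = (1361/π) × 1.004806 × 0.563810 = 245.4 W/m².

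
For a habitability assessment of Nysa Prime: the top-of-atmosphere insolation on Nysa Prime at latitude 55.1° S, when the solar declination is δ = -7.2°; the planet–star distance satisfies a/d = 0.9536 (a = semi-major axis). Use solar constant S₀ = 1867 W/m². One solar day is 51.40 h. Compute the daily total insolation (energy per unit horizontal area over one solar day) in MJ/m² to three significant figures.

cos H₀ = −tan(-55.1°) tan(-7.200°) = -0.1811, H₀ = 1.7529 rad.
Bracket: H₀ sin φ sin δ + cos φ cos δ sin H₀ = 1.7529×-0.82015×-0.12533 + 0.57215×0.99211×0.98347 = 0.180180 + 0.558253 = 0.738433.
Inverse-square distance factor (a/d)² = 0.9536² = 0.909353.
Q̄ = (S₀/π) × 0.909353 × [bracket] = (1867/π) × 0.909353 × 0.738433 = 399.06 W/m².
Daily total = Q̄ × 51.40 h × 3600 s/h = 399.06 × 51.40 × 3600 / 10⁶ = 73.84 MJ/m².

73.8 MJ/m²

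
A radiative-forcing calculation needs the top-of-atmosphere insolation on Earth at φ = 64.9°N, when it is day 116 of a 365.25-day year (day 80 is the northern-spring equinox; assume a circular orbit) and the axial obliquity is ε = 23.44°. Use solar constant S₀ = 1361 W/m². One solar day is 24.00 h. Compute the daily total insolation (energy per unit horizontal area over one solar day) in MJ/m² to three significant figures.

29.8 MJ/m²

Solar longitude: λ_s = 360° × (116 − 80)/365.25 = 35.483°.
sin δ = sin 23.44° × sin 35.483° = 0.23090, so δ = +13.350°.
cos H₀ = −tan(+64.9°) tan(+13.350°) = -0.5066, H₀ = 2.1020 rad.
Bracket: H₀ sin φ sin δ + cos φ cos δ sin H₀ = 2.1020×0.90557×0.23090 + 0.42420×0.97298×0.86218 = 0.439520 + 0.355855 = 0.795375.
Q̄ = (S₀/π) × [bracket] = (1361/π) × 0.795375 = 344.57 W/m².
Daily total = Q̄ × 24.00 h × 3600 s/h = 344.57 × 24.00 × 3600 / 10⁶ = 29.77 MJ/m².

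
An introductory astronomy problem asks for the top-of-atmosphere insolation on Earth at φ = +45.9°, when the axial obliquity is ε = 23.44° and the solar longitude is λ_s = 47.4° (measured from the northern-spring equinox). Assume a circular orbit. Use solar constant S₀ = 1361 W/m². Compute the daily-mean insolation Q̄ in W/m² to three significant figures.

Solar declination: sin δ = sin ε · sin λ_s = sin 23.44° × sin 47.4° = 0.29281, so δ = +17.026°.
cos H₀ = −tan(+45.9°) tan(+17.026°) = -0.3160, H₀ = 1.8923 rad.
Bracket: H₀ sin φ sin δ + cos φ cos δ sin H₀ = 1.8923×0.71813×0.29281 + 0.69591×0.95617×0.94876 = 0.397905 + 0.631313 = 1.029218.
Q̄ = (S₀/π) × [bracket] = (1361/π) × 1.029218 = 445.9 W/m².

Q̄ ≈ 446 W/m²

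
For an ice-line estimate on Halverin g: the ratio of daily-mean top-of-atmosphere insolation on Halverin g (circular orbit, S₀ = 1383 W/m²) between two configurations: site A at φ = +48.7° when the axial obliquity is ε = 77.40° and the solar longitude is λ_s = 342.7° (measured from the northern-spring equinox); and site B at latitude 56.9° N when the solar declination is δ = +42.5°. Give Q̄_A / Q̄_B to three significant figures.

Q̄_A / Q̄_B ≈ 0.184

— Configuration A (φ=+48.7°):
Solar declination: sin δ = sin ε · sin λ_s = sin 77.40° × sin 342.7° = -0.29021, so δ = -16.871°.
cos H₀ = −tan(+48.7°) tan(-16.871°) = 0.3452, H₀ = 1.2183 rad.
Bracket: H₀ sin φ sin δ + cos φ cos δ sin H₀ = 1.2183×0.75126×-0.29021 + 0.66000×0.95696×0.93853 = -0.265618 + 0.592770 = 0.327152.
Q̄ = (S₀/π) × [bracket] = (1383/π) × 0.327152 = 144.02 W/m².
— Configuration B (φ=+56.9°):
cos H₀ = −tan(+56.9°) tan(+42.500°) = -1.4056 ≤ −1 ⇒ polar day, H₀ = π.
Bracket: H₀ sin φ sin δ + cos φ cos δ sin H₀ = 3.1416×0.83772×0.67559 + 0.54610×0.73728×0.00000 = 1.778005 + 0.000000 = 1.778005.
Q̄ = (S₀/π) × [bracket] = (1383/π) × 1.778005 = 782.72 W/m².
Ratio Q̄_A / Q̄_B = 144.02 / 782.72 = 0.1840.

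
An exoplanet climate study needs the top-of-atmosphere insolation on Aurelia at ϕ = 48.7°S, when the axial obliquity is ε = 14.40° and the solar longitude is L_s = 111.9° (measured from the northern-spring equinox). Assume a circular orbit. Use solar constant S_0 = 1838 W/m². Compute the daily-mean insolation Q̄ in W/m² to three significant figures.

Q̄ ≈ 230 W/m²

Solar declination: sin δ = sin ε · sin L_s = sin 14.40° × sin 111.9° = 0.23074, so δ = +13.341°.
cos h₀ = −tan(-48.7°) tan(+13.341°) = 0.2699, h₀ = 1.2975 rad.
Bracket: h₀ sin ϕ sin δ + cos ϕ cos δ sin h₀ = 1.2975×-0.75126×0.23074 + 0.66000×0.97301×0.96288 = -0.224916 + 0.618349 = 0.393433.
Q̄ = (S_0/π) × [bracket] = (1838/π) × 0.393433 = 230.2 W/m².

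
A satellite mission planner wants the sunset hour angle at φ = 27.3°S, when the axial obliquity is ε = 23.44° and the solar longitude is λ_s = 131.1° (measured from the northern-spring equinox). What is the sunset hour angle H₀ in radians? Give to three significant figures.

Solar declination: sin δ = sin ε · sin λ_s = sin 23.44° × sin 131.1° = 0.29976, so δ = +17.443°.
cos H₀ = −tan φ · tan δ = −tan(-27.3°) × tan(+17.443°) = 0.1622, so H₀ = 1.4079 rad = 80.67°.

H₀ = 1.41 rad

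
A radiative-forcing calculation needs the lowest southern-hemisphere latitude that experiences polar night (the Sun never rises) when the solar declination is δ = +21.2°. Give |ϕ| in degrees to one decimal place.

|ϕ| = 68.8°

Polar night requires cos h₀ = −tan ϕ tan δ ≥ 1, i.e. tan ϕ tan δ ≤ −1.
The boundary is |tan ϕ| · |tan δ| = 1, so |ϕ| = 90° − |δ| = 90° − 21.2° = 68.8° in the southern hemisphere.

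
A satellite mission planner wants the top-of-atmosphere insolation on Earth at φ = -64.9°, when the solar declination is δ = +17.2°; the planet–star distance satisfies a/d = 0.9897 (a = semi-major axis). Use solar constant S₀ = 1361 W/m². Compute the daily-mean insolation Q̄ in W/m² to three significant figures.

cos H₀ = −tan(-64.9°) tan(+17.200°) = 0.6608, H₀ = 0.8489 rad.
Bracket: H₀ sin φ sin δ + cos φ cos δ sin H₀ = 0.8489×-0.90557×0.29571 + 0.42420×0.95528×0.75054 = -0.227324 + 0.304141 = 0.076817.
Inverse-square distance factor (a/d)² = 0.9897² = 0.979506.
Q̄ = (S₀/π) × 0.979506 × [bracket] = (1361/π) × 0.979506 × 0.076817 = 32.60 W/m².

Q̄ ≈ 32.6 W/m²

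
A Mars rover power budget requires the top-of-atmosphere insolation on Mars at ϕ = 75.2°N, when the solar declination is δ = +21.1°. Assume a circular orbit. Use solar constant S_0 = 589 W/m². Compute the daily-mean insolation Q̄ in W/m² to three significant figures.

cos h₀ = −tan(+75.2°) tan(+21.100°) = -1.4605 ≤ −1 ⇒ polar day, h₀ = π.
Bracket: h₀ sin ϕ sin δ + cos ϕ cos δ sin h₀ = 3.1416×0.96682×0.36000 + 0.25545×0.93295×0.00000 = 1.093450 + 0.000000 = 1.093450.
Q̄ = (S_0/π) × [bracket] = (589/π) × 1.093450 = 205.0 W/m².

Q̄ ≈ 205 W/m²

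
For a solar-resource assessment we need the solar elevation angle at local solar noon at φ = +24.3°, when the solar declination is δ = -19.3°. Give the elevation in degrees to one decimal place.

At local noon the hour angle is zero, so the zenith angle equals |φ − δ| = |+24.3° − (-19.300°)| = 43.600°.
Elevation = 90° − 43.600° = 46.4°.

46.4°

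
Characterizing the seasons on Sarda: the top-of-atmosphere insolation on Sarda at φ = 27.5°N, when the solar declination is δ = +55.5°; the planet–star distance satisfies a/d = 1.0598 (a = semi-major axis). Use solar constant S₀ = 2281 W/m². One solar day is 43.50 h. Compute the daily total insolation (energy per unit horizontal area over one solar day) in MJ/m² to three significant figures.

160 MJ/m²

cos H₀ = −tan(+27.5°) tan(+55.500°) = -0.7574, H₀ = 2.4302 rad.
Bracket: H₀ sin φ sin δ + cos φ cos δ sin H₀ = 2.4302×0.46175×0.82413 + 0.88701×0.56641×0.65292 = 0.924793 + 0.328034 = 1.252827.
Inverse-square distance factor (a/d)² = 1.0598² = 1.123176.
Q̄ = (S₀/π) × 1.123176 × [bracket] = (2281/π) × 1.123176 × 1.252827 = 1021.7 W/m².
Daily total = Q̄ × 43.50 h × 3600 s/h = 1021.7 × 43.50 × 3600 / 10⁶ = 160.0 MJ/m².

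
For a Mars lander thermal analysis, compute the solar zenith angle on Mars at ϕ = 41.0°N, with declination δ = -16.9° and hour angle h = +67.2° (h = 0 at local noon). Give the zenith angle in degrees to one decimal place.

cos θ_z = sin ϕ sin δ + cos ϕ cos δ cos h = -0.190718 + 0.279831 = 0.089113.
θ_z = arccos(0.089113) = 84.9°.

θ_z = 84.9°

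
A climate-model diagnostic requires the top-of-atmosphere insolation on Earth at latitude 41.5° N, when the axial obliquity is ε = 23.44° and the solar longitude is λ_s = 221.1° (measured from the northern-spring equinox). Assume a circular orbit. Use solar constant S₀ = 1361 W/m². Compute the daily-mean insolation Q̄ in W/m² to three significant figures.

Solar declination: sin δ = sin ε · sin λ_s = sin 23.44° × sin 221.1° = -0.26150, so δ = -15.159°.
cos H₀ = −tan(+41.5°) tan(-15.159°) = 0.2397, H₀ = 1.3287 rad.
Bracket: H₀ sin φ sin δ + cos φ cos δ sin H₀ = 1.3287×0.66262×-0.26150 + 0.74896×0.96520×0.97085 = -0.230231 + 0.701824 = 0.471593.
Q̄ = (S₀/π) × [bracket] = (1361/π) × 0.471593 = 204.3 W/m².

Q̄ ≈ 204 W/m²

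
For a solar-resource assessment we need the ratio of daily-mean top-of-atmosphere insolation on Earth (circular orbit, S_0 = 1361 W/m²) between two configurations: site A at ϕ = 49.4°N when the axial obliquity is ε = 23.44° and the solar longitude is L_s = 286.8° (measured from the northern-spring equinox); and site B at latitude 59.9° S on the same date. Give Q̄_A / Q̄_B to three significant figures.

— Configuration A (ϕ=+49.4°):
Solar declination: sin δ = sin ε · sin L_s = sin 23.44° × sin 286.8° = -0.38081, so δ = -22.384°.
cos h₀ = −tan(+49.4°) tan(-22.384°) = 0.4805, h₀ = 1.0696 rad.
Bracket: h₀ sin ϕ sin δ + cos ϕ cos δ sin h₀ = 1.0696×0.75927×-0.38081 + 0.65077×0.92465×0.87699 = -0.309262 + 0.527715 = 0.218453.
Q̄ = (S_0/π) × [bracket] = (1361/π) × 0.218453 = 94.638 W/m².
— Configuration B (ϕ=-59.9°):
cos h₀ = −tan(-59.9°) tan(-22.384°) = -0.7105, h₀ = 2.3610 rad.
Bracket: h₀ sin ϕ sin δ + cos ϕ cos δ sin h₀ = 2.3610×-0.86515×-0.38081 + 0.50151×0.92465×0.70373 = 0.777850 + 0.326335 = 1.104185.
Q̄ = (S_0/π) × [bracket] = (1361/π) × 1.104185 = 478.35 W/m².
Ratio Q̄_A / Q̄_B = 94.638 / 478.35 = 0.1978.

Q̄_A / Q̄_B ≈ 0.198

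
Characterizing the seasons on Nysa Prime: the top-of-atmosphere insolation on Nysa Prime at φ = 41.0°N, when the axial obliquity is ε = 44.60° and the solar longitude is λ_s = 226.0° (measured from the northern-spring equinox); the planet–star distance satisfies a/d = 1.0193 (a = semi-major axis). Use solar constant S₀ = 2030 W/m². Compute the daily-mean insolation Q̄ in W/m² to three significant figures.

Q̄ ≈ 146 W/m²

Solar declination: sin δ = sin ε · sin λ_s = sin 44.60° × sin 226.0° = -0.50509, so δ = -30.337°.
cos H₀ = −tan(+41.0°) tan(-30.337°) = 0.5087, H₀ = 1.0371 rad.
Bracket: H₀ sin φ sin δ + cos φ cos δ sin H₀ = 1.0371×0.65606×-0.50509 + 0.75471×0.86307×0.86093 = -0.343663 + 0.560782 = 0.217119.
Inverse-square distance factor (a/d)² = 1.0193² = 1.038972.
Q̄ = (S₀/π) × 1.038972 × [bracket] = (2030/π) × 1.038972 × 0.217119 = 145.8 W/m².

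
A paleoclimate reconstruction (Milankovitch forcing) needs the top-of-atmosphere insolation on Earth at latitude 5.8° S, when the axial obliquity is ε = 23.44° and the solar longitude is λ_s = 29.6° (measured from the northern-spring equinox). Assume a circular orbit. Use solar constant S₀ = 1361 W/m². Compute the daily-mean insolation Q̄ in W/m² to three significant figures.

Q̄ ≈ 409 W/m²

Solar declination: sin δ = sin ε · sin λ_s = sin 23.44° × sin 29.6° = 0.19648, so δ = +11.331°.
cos H₀ = −tan(-5.8°) tan(+11.331°) = 0.0204, H₀ = 1.5504 rad.
Bracket: H₀ sin φ sin δ + cos φ cos δ sin H₀ = 1.5504×-0.10106×0.19648 + 0.99488×0.98051×0.99979 = -0.030785 + 0.975285 = 0.944500.
Q̄ = (S₀/π) × [bracket] = (1361/π) × 0.944500 = 409.2 W/m².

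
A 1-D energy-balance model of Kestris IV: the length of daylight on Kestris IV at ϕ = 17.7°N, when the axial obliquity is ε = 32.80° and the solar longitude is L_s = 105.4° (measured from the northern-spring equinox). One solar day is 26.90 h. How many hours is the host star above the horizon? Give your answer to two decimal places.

Solar declination: sin δ = sin ε · sin L_s = sin 32.80° × sin 105.4° = 0.52226, so δ = +31.484°.
cos h₀ = −tan ϕ · tan δ = −tan(+17.7°) × tan(+31.484°) = -0.1954, so h₀ = 1.7675 rad = 101.27°.
Daylight = 2h₀/(2π) × 26.90 h = (1.7675/π) × 26.90 = 15.13 h.

15.13 h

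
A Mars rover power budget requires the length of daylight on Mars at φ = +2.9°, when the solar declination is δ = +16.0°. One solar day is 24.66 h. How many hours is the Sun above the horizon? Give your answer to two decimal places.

cos H₀ = −tan φ · tan δ = −tan(+2.9°) × tan(+16.000°) = -0.0145, so H₀ = 1.5853 rad = 90.83°.
Daylight = 2H₀/(2π) × 24.66 h = (1.5853/π) × 24.66 = 12.44 h.

12.44 h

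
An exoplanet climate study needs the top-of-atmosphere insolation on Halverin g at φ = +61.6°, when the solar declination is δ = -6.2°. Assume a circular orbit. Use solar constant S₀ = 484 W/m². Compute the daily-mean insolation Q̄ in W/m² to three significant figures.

cos H₀ = −tan(+61.6°) tan(-6.200°) = 0.2009, H₀ = 1.3685 rad.
Bracket: H₀ sin φ sin δ + cos φ cos δ sin H₀ = 1.3685×0.87965×-0.10800 + 0.47562×0.99415×0.97961 = -0.130011 + 0.463196 = 0.333185.
Q̄ = (S₀/π) × [bracket] = (484/π) × 0.333185 = 51.33 W/m².

Q̄ ≈ 51.3 W/m²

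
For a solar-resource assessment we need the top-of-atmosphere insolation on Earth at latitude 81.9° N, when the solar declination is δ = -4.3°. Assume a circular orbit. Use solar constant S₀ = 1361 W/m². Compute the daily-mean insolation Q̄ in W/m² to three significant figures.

cos H₀ = −tan(+81.9°) tan(-4.300°) = 0.5283, H₀ = 1.0142 rad.
Bracket: H₀ sin φ sin δ + cos φ cos δ sin H₀ = 1.0142×0.99002×-0.07498 + 0.14090×0.99719×0.84905 = -0.075286 + 0.119295 = 0.044009.
Q̄ = (S₀/π) × [bracket] = (1361/π) × 0.044009 = 19.07 W/m².

Q̄ ≈ 19.1 W/m²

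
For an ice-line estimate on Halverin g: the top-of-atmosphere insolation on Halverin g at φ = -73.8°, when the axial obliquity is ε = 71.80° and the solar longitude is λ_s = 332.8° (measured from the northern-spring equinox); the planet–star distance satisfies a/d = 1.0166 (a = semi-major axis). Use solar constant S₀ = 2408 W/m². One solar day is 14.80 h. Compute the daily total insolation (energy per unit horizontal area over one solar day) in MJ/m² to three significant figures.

Solar declination: sin δ = sin ε · sin λ_s = sin 71.80° × sin 332.8° = -0.43423, so δ = -25.736°.
cos H₀ = −tan(-73.8°) tan(-25.736°) = -1.6592 ≤ −1 ⇒ polar day, H₀ = π.
Bracket: H₀ sin φ sin δ + cos φ cos δ sin H₀ = 3.1416×-0.96029×-0.43423 + 0.27899×0.90080×0.00000 = 1.310006 + 0.000000 = 1.310006.
Inverse-square distance factor (a/d)² = 1.0166² = 1.033476.
Q̄ = (S₀/π) × 1.033476 × [bracket] = (2408/π) × 1.033476 × 1.310006 = 1037.7 W/m².
Daily total = Q̄ × 14.80 h × 3600 s/h = 1037.7 × 14.80 × 3600 / 10⁶ = 55.29 MJ/m².

55.3 MJ/m²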